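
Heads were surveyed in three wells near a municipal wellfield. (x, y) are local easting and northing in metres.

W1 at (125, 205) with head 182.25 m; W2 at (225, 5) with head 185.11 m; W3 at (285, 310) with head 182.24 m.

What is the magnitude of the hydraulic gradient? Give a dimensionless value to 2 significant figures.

0.013

With h = a·x + b·y + c and W1 as origin, the differences give:
  100·a + (-200)·b = +2.86
  160·a + 105·b = -0.01
Eliminate b (×105 and ×(-200), subtract): 42500·a = 298.300 → a = ∂h/∂x = +0.007019
Back-substitute: b = ∂h/∂y = -0.01079.
|∇h| = √(0.007019² + -0.01079²) = 0.01287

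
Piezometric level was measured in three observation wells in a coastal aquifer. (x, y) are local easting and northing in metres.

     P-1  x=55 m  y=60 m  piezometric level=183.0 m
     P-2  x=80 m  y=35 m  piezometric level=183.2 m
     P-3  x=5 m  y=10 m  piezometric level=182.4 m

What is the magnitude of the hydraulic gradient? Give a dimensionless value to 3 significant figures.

0.0102

With h = a·x + b·y + c and P-1 as origin, the differences give:
  25·a + (-25)·b = +0.2
  (-50)·a + (-50)·b = -0.6
Eliminate b (×(-50) and ×(-25), subtract): -2500·a = -25.00 → a = ∂h/∂x = +0.010000
Back-substitute: b = ∂h/∂y = +0.002000.
|∇h| = √(0.010000² + 0.002000²) = 0.0102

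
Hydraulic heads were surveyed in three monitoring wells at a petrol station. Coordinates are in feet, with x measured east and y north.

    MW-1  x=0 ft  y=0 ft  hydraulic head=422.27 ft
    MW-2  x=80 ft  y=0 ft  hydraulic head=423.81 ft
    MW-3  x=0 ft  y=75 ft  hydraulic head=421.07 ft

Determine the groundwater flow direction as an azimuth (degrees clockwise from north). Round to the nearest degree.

310°

∂h/∂x = (423.81 − 422.27) / (80 − 0) = +0.01925
∂h/∂y = (421.07 − 422.27) / (75 − 0) = -0.01600
Flow direction (−∇h) has components (-0.01925 E, +0.01600 N).
Azimuth = atan2(E, N) = atan2(-0.01925, +0.01600) = 309.7° ≈ 310°.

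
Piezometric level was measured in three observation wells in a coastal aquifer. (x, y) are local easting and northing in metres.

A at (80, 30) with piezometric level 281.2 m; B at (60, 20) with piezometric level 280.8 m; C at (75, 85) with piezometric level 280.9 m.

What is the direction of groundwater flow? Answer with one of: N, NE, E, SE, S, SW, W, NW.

W

With h = a·x + b·y + c and A as origin, the differences give:
  (-20)·a + (-10)·b = -0.4
  (-5)·a + 55·b = -0.3
Eliminate b (×55 and ×(-10), subtract): -1150·a = -25.00 → a = ∂h/∂x = +0.02174
Back-substitute: b = ∂h/∂y = -0.003478.
Flow = −∇h = (-0.02174 east, +0.003478 north), which points west.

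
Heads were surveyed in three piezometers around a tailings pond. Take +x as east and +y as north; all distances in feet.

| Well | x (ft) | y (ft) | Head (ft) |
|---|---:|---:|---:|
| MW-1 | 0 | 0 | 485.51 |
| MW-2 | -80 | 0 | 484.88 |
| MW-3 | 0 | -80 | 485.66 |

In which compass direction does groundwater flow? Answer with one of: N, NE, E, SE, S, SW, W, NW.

∂h/∂x = (484.88 − 485.51) / (-80 − 0) = +0.007875
∂h/∂y = (485.66 − 485.51) / (-80 − 0) = -0.001875
Flow = −∇h = (-0.007875 east, +0.001875 north), which points west.

W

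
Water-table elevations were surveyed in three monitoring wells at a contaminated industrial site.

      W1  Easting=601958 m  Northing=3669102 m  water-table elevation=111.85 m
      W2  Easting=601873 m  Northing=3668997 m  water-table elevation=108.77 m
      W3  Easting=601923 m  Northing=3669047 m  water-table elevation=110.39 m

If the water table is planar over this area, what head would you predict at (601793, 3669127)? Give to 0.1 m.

109.6 m

Taking W1 as reference: W2−W1 = (-85, -105, -3.08); W3−W1 = (-35, -55, -1.46).
Solve a·Δx + b·Δy = Δh: det = (-85)·(-55) − (-35)·(-105) = 1000.
∂h/∂x = [(-3.08)·(-55) − (-1.46)·(-105)] / 1000 = +0.01610
∂h/∂y = [(-85)·(-1.46) − (-35)·(-3.08)] / 1000 = +0.01630
h(601793, 3669127) = 111.85 + (+0.01610)·(-165) + (+0.01630)·(25) = 111.85 -2.657 +0.407 = 109.601 m.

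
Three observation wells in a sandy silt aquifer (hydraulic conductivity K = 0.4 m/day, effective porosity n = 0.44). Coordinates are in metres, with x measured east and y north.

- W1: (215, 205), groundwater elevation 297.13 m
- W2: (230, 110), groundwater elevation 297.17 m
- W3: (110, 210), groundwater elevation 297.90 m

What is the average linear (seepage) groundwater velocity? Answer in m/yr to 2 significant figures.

Differences from W1: to W2 (Δx, Δy, Δh) = (15, -95, +0.04); to W3 = (-105, 5, +0.77).
Solve a·Δx + b·Δy = Δh: det = 15·5 − (-105)·(-95) = -9900.
∂h/∂x = [(+0.04)·5 − (+0.77)·(-95)] / -9900 = -0.007409
∂h/∂y = [15·(+0.77) − (-105)·(+0.04)] / -9900 = -0.001591
|∇h| = √(-0.007409² + -0.001591²) = 0.007578
Seepage velocity v = K·i/n = 0.4 × 0.007578 / 0.44 = 0.006889 m/day = 2.516 m/yr.

2.5 m/yr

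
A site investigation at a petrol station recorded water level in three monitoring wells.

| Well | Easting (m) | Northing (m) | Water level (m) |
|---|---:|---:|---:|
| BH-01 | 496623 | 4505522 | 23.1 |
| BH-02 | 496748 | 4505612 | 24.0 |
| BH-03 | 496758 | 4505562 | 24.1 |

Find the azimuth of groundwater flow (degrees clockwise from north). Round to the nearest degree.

Three-point gradient (reference BH-01): Δ to BH-02 = (125, 90, +0.9), Δ to BH-03 = (135, 40, +1.0).
∂h/∂x = +0.007552, ∂h/∂y = -0.0004895 (det = -7150).
Flow direction (−∇h) has components (-0.007552 E, +0.0004895 N).
Azimuth = atan2(E, N) = atan2(-0.007552, +0.0004895) = 273.7° ≈ 274°.

274°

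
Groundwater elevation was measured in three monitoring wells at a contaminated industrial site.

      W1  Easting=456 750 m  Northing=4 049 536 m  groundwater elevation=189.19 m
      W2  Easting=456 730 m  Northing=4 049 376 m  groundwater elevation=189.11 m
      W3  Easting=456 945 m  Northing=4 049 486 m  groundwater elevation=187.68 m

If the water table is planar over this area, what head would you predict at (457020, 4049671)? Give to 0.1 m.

187.4 m

Taking W1 as reference: W2−W1 = (-20, -160, -0.08); W3−W1 = (195, -50, -1.51).
Solve a·Δx + b·Δy = Δh: det = (-20)·(-50) − 195·(-160) = 32200.
∂h/∂x = [(-0.08)·(-50) − (-1.51)·(-160)] / 32200 = -0.007379
∂h/∂y = [(-20)·(-1.51) − 195·(-0.08)] / 32200 = +0.001422
h(457020, 4049671) = 189.19 + (-0.007379)·(270) + (+0.001422)·(135) = 189.19 -1.992 +0.192 = 187.390 m.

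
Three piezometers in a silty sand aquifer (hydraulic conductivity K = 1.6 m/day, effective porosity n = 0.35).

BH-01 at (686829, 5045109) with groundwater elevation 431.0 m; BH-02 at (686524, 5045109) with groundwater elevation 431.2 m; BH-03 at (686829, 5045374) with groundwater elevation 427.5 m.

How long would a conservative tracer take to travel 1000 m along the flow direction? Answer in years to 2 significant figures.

45 years

∂h/∂x = (431.2 − 431.0) / (686524 − 686829) = -0.0006557
∂h/∂y = (427.5 − 431.0) / (5045374 − 5045109) = -0.01321
|∇h| = √(-0.0006557² + -0.01321²) = 0.01323
Seepage velocity v = K·i/n = 1.6 × 0.01323 / 0.35 = 0.06048 m/day.
t = 1000 / 0.06048 = 1.653e+04 days = 45.3 years.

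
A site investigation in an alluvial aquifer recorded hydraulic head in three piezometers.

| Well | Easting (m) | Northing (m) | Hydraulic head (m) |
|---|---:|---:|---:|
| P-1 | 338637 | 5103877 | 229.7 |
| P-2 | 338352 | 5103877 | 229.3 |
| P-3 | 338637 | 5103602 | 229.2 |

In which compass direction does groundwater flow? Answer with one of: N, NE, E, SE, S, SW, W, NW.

∂h/∂x = (229.3 − 229.7) / (338352 − 338637) = +0.001404
∂h/∂y = (229.2 − 229.7) / (5103602 − 5103877) = +0.001818
Flow = −∇h = (-0.001404 east, -0.001818 north), which points southwest.

SW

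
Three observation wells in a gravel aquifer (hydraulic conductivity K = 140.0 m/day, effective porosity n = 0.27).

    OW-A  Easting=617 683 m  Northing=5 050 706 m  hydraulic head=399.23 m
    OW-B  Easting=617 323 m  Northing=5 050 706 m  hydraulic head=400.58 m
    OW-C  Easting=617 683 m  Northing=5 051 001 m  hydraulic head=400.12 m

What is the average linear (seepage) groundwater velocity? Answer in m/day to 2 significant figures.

2.5 m/day

∂h/∂x = (400.58 − 399.23) / (617323 − 617683) = -0.003750
∂h/∂y = (400.12 − 399.23) / (5051001 − 5050706) = +0.003017
|∇h| = √(-0.003750² + 0.003017²) = 0.004813
Seepage velocity v = K·i/n = 140.0 × 0.004813 / 0.27 = 2.496 m/day.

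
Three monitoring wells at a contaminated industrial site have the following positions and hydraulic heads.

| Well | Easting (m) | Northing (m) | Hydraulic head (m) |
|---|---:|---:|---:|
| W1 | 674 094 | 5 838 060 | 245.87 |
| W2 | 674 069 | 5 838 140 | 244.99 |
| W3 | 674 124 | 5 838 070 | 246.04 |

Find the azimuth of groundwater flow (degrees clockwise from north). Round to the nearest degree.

315°

With h = a·x + b·y + c and W1 as origin, the differences give:
  (-25)·a + 80·b = -0.88
  30·a + 10·b = +0.17
Eliminate b (×10 and ×80, subtract): -2650·a = -22.400 → a = ∂h/∂x = +0.008453
Back-substitute: b = ∂h/∂y = -0.008358.
Flow direction (−∇h) has components (-0.008453 E, +0.008358 N).
Azimuth = atan2(E, N) = atan2(-0.008453, +0.008358) = 314.7° ≈ 315°.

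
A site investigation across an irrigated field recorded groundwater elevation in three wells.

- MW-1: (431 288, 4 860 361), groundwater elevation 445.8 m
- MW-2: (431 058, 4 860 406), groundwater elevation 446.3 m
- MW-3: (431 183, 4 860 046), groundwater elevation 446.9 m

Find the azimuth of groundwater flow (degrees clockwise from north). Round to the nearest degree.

Taking MW-1 as reference: MW-2−MW-1 = (-230, 45, +0.5); MW-3−MW-1 = (-105, -315, +1.1).
Solve a·Δx + b·Δy = Δh: det = (-230)·(-315) − (-105)·45 = 77175.
∂h/∂x = [(+0.5)·(-315) − (+1.1)·45] / 77175 = -0.002682
∂h/∂y = [(-230)·(+1.1) − (-105)·(+0.5)] / 77175 = -0.002598
Flow direction (−∇h) has components (+0.002682 E, +0.002598 N).
Azimuth = atan2(E, N) = atan2(+0.002682, +0.002598) = 45.9° ≈ 046°.

046°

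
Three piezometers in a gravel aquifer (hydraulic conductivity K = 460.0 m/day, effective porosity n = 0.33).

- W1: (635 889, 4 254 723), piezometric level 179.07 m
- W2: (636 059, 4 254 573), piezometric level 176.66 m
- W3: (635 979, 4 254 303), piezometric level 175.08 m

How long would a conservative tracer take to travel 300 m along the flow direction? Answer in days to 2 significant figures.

20 days

Differences from W1: to W2 (Δx, Δy, Δh) = (170, -150, -2.41); to W3 = (90, -420, -3.99).
Determinant of the coordinate differences = 170·(-420) − 90·(-150) = -57900.
∂h/∂x = [(-2.41)·(-420) − (-3.99)·(-150)] / -57900 = -0.007145
∂h/∂y = [170·(-3.99) − 90·(-2.41)] / -57900 = +0.007969
|∇h| = √(-0.007145² + 0.007969²) = 0.0107
Seepage velocity v = K·i/n = 460.0 × 0.0107 / 0.33 = 14.92 m/day.
t = 300 / 14.92 = 20.11 days.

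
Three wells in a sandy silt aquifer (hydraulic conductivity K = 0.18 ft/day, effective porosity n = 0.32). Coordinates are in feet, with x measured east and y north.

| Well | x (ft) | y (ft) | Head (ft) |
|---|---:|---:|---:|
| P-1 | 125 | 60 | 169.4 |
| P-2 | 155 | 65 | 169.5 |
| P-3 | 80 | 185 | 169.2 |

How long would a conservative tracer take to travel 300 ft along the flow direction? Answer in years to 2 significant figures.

Taking P-1 as reference: P-2−P-1 = (30, 5, +0.1); P-3−P-1 = (-45, 125, -0.2).
Determinant of the coordinate differences = 30·125 − (-45)·5 = 3975.
∂h/∂x = [(+0.1)·125 − (-0.2)·5] / 3975 = +0.003396
∂h/∂y = [30·(-0.2) − (-45)·(+0.1)] / 3975 = -0.0003774
|∇h| = √(0.003396² + -0.0003774²) = 0.003417
Seepage velocity v = K·i/n = 0.18 × 0.003417 / 0.32 = 0.001922 ft/day.
t = 300 / 0.001922 = 1.561e+05 days = 427 years.

430 years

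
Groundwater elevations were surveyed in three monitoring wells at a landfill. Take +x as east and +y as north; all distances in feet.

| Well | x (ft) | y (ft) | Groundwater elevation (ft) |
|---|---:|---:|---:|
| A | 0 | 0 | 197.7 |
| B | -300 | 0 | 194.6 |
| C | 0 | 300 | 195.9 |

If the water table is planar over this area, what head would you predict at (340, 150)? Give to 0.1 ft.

∂h/∂x = (194.6 − 197.7) / (-300 − 0) = +0.01033
∂h/∂y = (195.9 − 197.7) / (300 − 0) = -0.006000
h(340, 150) = 197.7 + (+0.01033)·(340) + (-0.006000)·(150) = 197.7 +3.513 -0.900 = 200.313 ft.

200.3 ft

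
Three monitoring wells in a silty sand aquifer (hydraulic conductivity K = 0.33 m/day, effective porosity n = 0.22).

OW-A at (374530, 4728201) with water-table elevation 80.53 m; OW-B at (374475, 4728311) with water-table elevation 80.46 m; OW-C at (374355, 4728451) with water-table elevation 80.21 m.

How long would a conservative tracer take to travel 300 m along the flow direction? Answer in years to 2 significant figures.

160 years

Taking OW-A as reference: OW-B−OW-A = (-55, 110, -0.07); OW-C−OW-A = (-175, 250, -0.32).
Determinant of the coordinate differences = (-55)·250 − (-175)·110 = 5500.
∂h/∂x = [(-0.07)·250 − (-0.32)·110] / 5500 = +0.003218
∂h/∂y = [(-55)·(-0.32) − (-175)·(-0.07)] / 5500 = +0.0009727
|∇h| = √(0.003218² + 0.0009727²) = 0.003362
Seepage velocity v = K·i/n = 0.33 × 0.003362 / 0.22 = 0.005043 m/day.
t = 300 / 0.005043 = 5.949e+04 days = 163 years.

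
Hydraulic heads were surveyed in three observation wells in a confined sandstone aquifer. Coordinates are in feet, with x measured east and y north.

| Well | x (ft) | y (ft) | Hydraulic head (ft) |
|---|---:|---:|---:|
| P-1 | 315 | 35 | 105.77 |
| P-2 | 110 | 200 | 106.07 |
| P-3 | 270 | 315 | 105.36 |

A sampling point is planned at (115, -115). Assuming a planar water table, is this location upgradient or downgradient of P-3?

Taking P-1 as reference: P-2−P-1 = (-205, 165, +0.30); P-3−P-1 = (-45, 280, -0.41).
Determinant of the coordinate differences = (-205)·280 − (-45)·165 = -49975.
∂h/∂x = [(+0.30)·280 − (-0.41)·165] / -49975 = -0.003035
∂h/∂y = [(-205)·(-0.41) − (-45)·(+0.30)] / -49975 = -0.001952
Head at (115, -115) = 105.77 + (-0.003035)·(-200) + (-0.001952)·(-150) = 106.67 ft.
That is higher than the 105.36 ft at P-3, so the point is upgradient.

upgradient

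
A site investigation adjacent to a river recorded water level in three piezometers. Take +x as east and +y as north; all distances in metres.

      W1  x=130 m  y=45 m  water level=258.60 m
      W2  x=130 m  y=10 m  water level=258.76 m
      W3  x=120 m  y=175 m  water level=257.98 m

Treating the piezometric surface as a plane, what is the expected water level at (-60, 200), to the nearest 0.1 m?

Three-point gradient (reference W1): Δ to W2 = (0, -35, +0.16), Δ to W3 = (-10, 130, -0.62).
∂h/∂x = +0.002571, ∂h/∂y = -0.004571 (det = -350).
h(-60, 200) = 258.60 + (+0.002571)·(-190) + (-0.004571)·(155) = 258.60 -0.489 -0.709 = 257.403 m.

257.4 m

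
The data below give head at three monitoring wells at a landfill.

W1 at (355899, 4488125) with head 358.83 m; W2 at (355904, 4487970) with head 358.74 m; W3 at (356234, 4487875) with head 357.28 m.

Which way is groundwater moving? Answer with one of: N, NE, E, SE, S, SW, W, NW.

E

Taking W1 as reference: W2−W1 = (5, -155, -0.09); W3−W1 = (335, -250, -1.55).
Solve a·Δx + b·Δy = Δh: det = 5·(-250) − 335·(-155) = 50675.
∂h/∂x = [(-0.09)·(-250) − (-1.55)·(-155)] / 50675 = -0.004297
∂h/∂y = [5·(-1.55) − 335·(-0.09)] / 50675 = +0.0004420
Flow = −∇h = (+0.004297 east, -0.0004420 north), which points east.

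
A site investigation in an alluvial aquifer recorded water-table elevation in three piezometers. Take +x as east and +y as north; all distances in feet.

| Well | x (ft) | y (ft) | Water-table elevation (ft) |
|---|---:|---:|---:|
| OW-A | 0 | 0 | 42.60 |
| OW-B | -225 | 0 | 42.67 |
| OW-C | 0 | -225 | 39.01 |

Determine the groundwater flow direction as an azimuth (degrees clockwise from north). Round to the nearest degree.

179°

∂h/∂x = (42.67 − 42.60) / (-225 − 0) = -0.0003111
∂h/∂y = (39.01 − 42.60) / (-225 − 0) = +0.01596
Flow direction (−∇h) has components (+0.0003111 E, -0.01596 N).
Azimuth = atan2(E, N) = atan2(+0.0003111, -0.01596) = 178.9° ≈ 179°.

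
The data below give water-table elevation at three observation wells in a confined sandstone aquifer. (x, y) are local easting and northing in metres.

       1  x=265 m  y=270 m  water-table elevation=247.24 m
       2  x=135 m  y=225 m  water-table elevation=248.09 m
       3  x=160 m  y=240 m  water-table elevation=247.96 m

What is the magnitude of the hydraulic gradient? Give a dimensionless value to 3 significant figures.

Three-point gradient (reference 1): Δ to 2 = (-130, -45, +0.85), Δ to 3 = (-105, -30, +0.72).
∂h/∂x = -0.008364, ∂h/∂y = +0.005273 (det = -825).
|∇h| = √(-0.008364² + 0.005273²) = 0.009887

0.00989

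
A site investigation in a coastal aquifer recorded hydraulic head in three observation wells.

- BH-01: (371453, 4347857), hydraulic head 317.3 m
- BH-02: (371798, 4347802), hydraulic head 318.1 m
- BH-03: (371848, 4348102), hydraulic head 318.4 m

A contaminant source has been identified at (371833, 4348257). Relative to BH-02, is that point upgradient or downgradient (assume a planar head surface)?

With h = a·x + b·y + c and BH-01 as origin, the differences give:
  345·a + (-55)·b = +0.8
  395·a + 245·b = +1.1
Eliminate b (×245 and ×(-55), subtract): 106250·a = 256.50 → a = ∂h/∂x = +0.002414
Back-substitute: b = ∂h/∂y = +0.0005976.
Head at (371833, 4348257) = 317.3 + (+0.002414)·(380) + (+0.0005976)·(400) = 318.46 m.
That is higher than the 318.1 m at BH-02, so the point is upgradient.

upgradient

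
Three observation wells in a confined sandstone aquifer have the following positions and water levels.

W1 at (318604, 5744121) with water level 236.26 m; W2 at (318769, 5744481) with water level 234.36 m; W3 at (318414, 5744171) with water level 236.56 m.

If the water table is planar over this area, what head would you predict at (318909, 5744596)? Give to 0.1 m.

With h = a·x + b·y + c and W1 as origin, the differences give:
  165·a + 360·b = -1.90
  (-190)·a + 50·b = +0.30
Eliminate b (×50 and ×360, subtract): 76650·a = -203.000 → a = ∂h/∂x = -0.002648
Back-substitute: b = ∂h/∂y = -0.004064.
h(318909, 5744596) = 236.26 + (-0.002648)·(305) + (-0.004064)·(475) = 236.26 -0.808 -1.930 = 233.522 m.

233.5 m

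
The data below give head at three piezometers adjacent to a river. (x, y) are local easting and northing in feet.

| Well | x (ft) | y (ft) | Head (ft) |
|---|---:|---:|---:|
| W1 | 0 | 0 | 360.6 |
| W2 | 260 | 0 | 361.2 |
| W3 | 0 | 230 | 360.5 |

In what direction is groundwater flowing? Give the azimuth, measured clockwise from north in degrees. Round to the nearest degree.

∂h/∂x = (361.2 − 360.6) / (260 − 0) = +0.002308
∂h/∂y = (360.5 − 360.6) / (230 − 0) = -0.0004348
Flow direction (−∇h) has components (-0.002308 E, +0.0004348 N).
Azimuth = atan2(E, N) = atan2(-0.002308, +0.0004348) = 280.7° ≈ 281°.

281°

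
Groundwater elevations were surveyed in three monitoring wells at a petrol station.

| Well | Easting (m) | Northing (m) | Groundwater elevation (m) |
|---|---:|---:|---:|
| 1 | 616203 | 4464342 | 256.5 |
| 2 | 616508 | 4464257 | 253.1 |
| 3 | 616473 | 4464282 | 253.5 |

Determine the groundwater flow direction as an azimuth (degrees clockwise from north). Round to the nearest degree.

093°

With h = a·x + b·y + c and 1 as origin, the differences give:
  305·a + (-85)·b = -3.4
  270·a + (-60)·b = -3.0
Eliminate b (×(-60) and ×(-85), subtract): 4650·a = -51.00 → a = ∂h/∂x = -0.01097
Back-substitute: b = ∂h/∂y = +0.0006452.
Flow direction (−∇h) has components (+0.01097 E, -0.0006452 N).
Azimuth = atan2(E, N) = atan2(+0.01097, -0.0006452) = 93.4° ≈ 093°.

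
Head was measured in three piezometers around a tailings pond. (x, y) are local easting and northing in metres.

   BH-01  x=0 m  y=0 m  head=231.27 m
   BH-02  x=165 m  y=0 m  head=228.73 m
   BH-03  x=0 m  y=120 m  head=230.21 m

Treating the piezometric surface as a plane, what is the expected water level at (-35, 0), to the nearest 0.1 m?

231.8 m

∂h/∂x = (228.73 − 231.27) / (165 − 0) = -0.01539
∂h/∂y = (230.21 − 231.27) / (120 − 0) = -0.008833
h(-35, 0) = 231.27 + (-0.01539)·(-35) + (-0.008833)·(0) = 231.27 +0.539 -0.000 = 231.809 m.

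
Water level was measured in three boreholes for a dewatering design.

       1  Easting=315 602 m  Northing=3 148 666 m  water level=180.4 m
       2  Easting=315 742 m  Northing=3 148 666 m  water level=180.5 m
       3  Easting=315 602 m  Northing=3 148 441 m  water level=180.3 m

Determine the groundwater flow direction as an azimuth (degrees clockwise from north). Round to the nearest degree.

238°

∂h/∂x = (180.5 − 180.4) / (315742 − 315602) = +0.0007143
∂h/∂y = (180.3 − 180.4) / (3148441 − 3148666) = +0.0004444
Flow direction (−∇h) has components (-0.0007143 E, -0.0004444 N).
Azimuth = atan2(E, N) = atan2(-0.0007143, -0.0004444) = 238.1° ≈ 238°.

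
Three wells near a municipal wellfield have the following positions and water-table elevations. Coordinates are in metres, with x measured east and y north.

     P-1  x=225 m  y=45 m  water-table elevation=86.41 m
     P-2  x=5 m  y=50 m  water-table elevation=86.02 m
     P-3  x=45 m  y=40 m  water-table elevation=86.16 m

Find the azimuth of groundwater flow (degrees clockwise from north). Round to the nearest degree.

348°

Taking P-1 as reference: P-2−P-1 = (-220, 5, -0.39); P-3−P-1 = (-180, -5, -0.25).
Determinant of the coordinate differences = (-220)·(-5) − (-180)·5 = 2000.
∂h/∂x = [(-0.39)·(-5) − (-0.25)·5] / 2000 = +0.001600
∂h/∂y = [(-220)·(-0.25) − (-180)·(-0.39)] / 2000 = -0.007600
Flow direction (−∇h) has components (-0.001600 E, +0.007600 N).
Azimuth = atan2(E, N) = atan2(-0.001600, +0.007600) = 348.1° ≈ 348°.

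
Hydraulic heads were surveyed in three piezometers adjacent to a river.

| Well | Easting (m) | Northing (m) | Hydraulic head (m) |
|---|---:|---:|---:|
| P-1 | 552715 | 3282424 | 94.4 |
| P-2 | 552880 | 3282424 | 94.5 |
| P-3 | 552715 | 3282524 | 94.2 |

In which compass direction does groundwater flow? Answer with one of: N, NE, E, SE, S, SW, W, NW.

N

∂h/∂x = (94.5 − 94.4) / (552880 − 552715) = +0.0006061
∂h/∂y = (94.2 − 94.4) / (3282524 − 3282424) = -0.002000
Flow = −∇h = (-0.0006061 east, +0.002000 north), which points north.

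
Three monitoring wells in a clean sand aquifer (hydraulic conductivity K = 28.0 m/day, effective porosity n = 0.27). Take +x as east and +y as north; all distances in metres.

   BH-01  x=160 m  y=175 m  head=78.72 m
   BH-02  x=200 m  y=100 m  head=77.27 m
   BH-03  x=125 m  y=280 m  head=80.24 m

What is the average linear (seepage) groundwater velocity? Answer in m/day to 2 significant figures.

2.6 m/day

Differences from BH-01: to BH-02 (Δx, Δy, Δh) = (40, -75, -1.45); to BH-03 = (-35, 105, +1.52).
Determinant of the coordinate differences = 40·105 − (-35)·(-75) = 1575.
∂h/∂x = [(-1.45)·105 − (+1.52)·(-75)] / 1575 = -0.02429
∂h/∂y = [40·(+1.52) − (-35)·(-1.45)] / 1575 = +0.006381
|∇h| = √(-0.02429² + 0.006381²) = 0.02511
Seepage velocity v = K·i/n = 28.0 × 0.02511 / 0.27 = 2.604 m/day.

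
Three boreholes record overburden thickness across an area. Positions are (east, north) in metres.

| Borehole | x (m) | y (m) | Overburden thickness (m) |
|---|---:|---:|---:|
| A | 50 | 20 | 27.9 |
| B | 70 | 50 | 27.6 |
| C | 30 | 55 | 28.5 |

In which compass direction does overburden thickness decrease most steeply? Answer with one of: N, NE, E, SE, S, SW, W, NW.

Three-point gradient (reference A): Δ to B = (20, 30, -0.3), Δ to C = (-20, 35, +0.6).
∂d/∂x = -0.02192, ∂d/∂y = +0.004615 (det = 1300).
Steepest decrease is along −∇f = (+0.02192 E, -0.004615 N) → east.

E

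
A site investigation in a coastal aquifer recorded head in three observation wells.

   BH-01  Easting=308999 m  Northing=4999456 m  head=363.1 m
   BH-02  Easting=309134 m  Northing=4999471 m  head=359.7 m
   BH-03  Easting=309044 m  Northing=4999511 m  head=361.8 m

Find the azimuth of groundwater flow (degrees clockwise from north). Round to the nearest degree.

082°

Differences from BH-01: to BH-02 (Δx, Δy, Δh) = (135, 15, -3.4); to BH-03 = (45, 55, -1.3).
Solve a·Δx + b·Δy = Δh: det = 135·55 − 45·15 = 6750.
∂h/∂x = [(-3.4)·55 − (-1.3)·15] / 6750 = -0.02481
∂h/∂y = [135·(-1.3) − 45·(-3.4)] / 6750 = -0.003333
Flow direction (−∇h) has components (+0.02481 E, +0.003333 N).
Azimuth = atan2(E, N) = atan2(+0.02481, +0.003333) = 82.3° ≈ 082°.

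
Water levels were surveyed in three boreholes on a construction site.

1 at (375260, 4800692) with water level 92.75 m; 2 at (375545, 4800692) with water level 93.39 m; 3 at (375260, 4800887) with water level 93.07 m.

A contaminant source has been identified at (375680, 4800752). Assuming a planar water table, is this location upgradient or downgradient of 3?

∂h/∂x = (93.39 − 92.75) / (375545 − 375260) = +0.002246
∂h/∂y = (93.07 − 92.75) / (4800887 − 4800692) = +0.001641
Head at (375680, 4800752) = 92.75 + (+0.002246)·(420) + (+0.001641)·(60) = 93.79 m.
That is higher than the 93.07 m at 3, so the point is upgradient.

upgradient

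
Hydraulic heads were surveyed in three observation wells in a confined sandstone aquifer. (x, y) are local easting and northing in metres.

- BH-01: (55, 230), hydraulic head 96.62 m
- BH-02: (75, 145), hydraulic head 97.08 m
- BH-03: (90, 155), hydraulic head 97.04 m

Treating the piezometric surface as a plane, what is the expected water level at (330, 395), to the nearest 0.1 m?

Three-point gradient (reference BH-01): Δ to BH-02 = (20, -85, +0.46), Δ to BH-03 = (35, -75, +0.42).
∂h/∂x = +0.0008136, ∂h/∂y = -0.005220 (det = 1475).
h(330, 395) = 96.62 + (+0.0008136)·(275) + (-0.005220)·(165) = 96.62 +0.224 -0.861 = 95.982 m.

96.0 m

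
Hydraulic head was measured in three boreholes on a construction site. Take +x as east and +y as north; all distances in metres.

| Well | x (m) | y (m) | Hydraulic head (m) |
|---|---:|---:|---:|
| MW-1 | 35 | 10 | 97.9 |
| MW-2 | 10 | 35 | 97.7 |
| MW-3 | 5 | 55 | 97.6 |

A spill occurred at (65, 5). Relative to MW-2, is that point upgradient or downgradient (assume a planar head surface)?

Taking MW-1 as reference: MW-2−MW-1 = (-25, 25, -0.2); MW-3−MW-1 = (-30, 45, -0.3).
Determinant of the coordinate differences = (-25)·45 − (-30)·25 = -375.
∂h/∂x = [(-0.2)·45 − (-0.3)·25] / -375 = +0.004000
∂h/∂y = [(-25)·(-0.3) − (-30)·(-0.2)] / -375 = -0.004000
Head at (65, 5) = 97.9 + (+0.004000)·(30) + (-0.004000)·(-5) = 98.04 m.
That is higher than the 97.7 m at MW-2, so the point is upgradient.

upgradient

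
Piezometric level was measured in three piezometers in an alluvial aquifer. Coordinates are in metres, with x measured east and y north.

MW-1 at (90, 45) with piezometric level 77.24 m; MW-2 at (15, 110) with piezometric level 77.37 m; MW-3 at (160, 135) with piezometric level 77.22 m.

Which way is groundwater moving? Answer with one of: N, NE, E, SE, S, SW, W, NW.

Differences from MW-1: to MW-2 (Δx, Δy, Δh) = (-75, 65, +0.13); to MW-3 = (70, 90, -0.02).
Solve a·Δx + b·Δy = Δh: det = (-75)·90 − 70·65 = -11300.
∂h/∂x = [(+0.13)·90 − (-0.02)·65] / -11300 = -0.001150
∂h/∂y = [(-75)·(-0.02) − 70·(+0.13)] / -11300 = +0.0006726
Flow = −∇h = (+0.001150 east, -0.0006726 north), which points southeast.

SE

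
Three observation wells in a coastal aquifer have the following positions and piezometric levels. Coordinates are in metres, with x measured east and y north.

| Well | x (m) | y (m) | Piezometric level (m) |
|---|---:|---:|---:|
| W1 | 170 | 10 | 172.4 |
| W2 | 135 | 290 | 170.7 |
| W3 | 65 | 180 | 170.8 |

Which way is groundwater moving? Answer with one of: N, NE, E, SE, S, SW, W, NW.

Taking W1 as reference: W2−W1 = (-35, 280, -1.7); W3−W1 = (-105, 170, -1.6).
Determinant of the coordinate differences = (-35)·170 − (-105)·280 = 23450.
∂h/∂x = [(-1.7)·170 − (-1.6)·280] / 23450 = +0.006780
∂h/∂y = [(-35)·(-1.6) − (-105)·(-1.7)] / 23450 = -0.005224
Flow = −∇h = (-0.006780 east, +0.005224 north), which points northwest.

NW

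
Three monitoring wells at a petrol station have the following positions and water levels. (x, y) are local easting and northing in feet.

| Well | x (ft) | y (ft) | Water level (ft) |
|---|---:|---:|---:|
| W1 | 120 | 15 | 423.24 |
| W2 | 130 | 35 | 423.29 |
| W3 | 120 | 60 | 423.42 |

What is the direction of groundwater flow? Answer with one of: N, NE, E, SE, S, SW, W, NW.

Taking W1 as reference: W2−W1 = (10, 20, +0.05); W3−W1 = (0, 45, +0.18).
Solve a·Δx + b·Δy = Δh: det = 10·45 − 0·20 = 450.
∂h/∂x = [(+0.05)·45 − (+0.18)·20] / 450 = -0.003000
∂h/∂y = [10·(+0.18) − 0·(+0.05)] / 450 = +0.004000
Flow = −∇h = (+0.003000 east, -0.004000 north), which points southeast.

SE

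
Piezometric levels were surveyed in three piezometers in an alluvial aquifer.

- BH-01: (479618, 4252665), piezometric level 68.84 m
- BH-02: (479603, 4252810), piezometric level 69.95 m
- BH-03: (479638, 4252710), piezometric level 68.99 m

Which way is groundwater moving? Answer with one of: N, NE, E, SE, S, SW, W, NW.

SE

Differences from BH-01: to BH-02 (Δx, Δy, Δh) = (-15, 145, +1.11); to BH-03 = (20, 45, +0.15).
Solve a·Δx + b·Δy = Δh: det = (-15)·45 − 20·145 = -3575.
∂h/∂x = [(+1.11)·45 − (+0.15)·145] / -3575 = -0.007888
∂h/∂y = [(-15)·(+0.15) − 20·(+1.11)] / -3575 = +0.006839
Flow = −∇h = (+0.007888 east, -0.006839 north), which points southeast.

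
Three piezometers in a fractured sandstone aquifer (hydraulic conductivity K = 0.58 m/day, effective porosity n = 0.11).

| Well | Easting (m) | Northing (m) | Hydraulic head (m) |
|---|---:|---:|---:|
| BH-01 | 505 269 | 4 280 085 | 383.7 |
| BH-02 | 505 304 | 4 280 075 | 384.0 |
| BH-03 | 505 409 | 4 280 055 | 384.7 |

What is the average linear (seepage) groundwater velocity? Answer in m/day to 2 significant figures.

Differences from BH-01: to BH-02 (Δx, Δy, Δh) = (35, -10, +0.3); to BH-03 = (140, -30, +1.0).
Determinant of the coordinate differences = 35·(-30) − 140·(-10) = 350.
∂h/∂x = [(+0.3)·(-30) − (+1.0)·(-10)] / 350 = +0.002857
∂h/∂y = [35·(+1.0) − 140·(+0.3)] / 350 = -0.02000
|∇h| = √(0.002857² + -0.02000²) = 0.0202
Seepage velocity v = K·i/n = 0.58 × 0.0202 / 0.11 = 0.1065 m/day.

0.11 m/day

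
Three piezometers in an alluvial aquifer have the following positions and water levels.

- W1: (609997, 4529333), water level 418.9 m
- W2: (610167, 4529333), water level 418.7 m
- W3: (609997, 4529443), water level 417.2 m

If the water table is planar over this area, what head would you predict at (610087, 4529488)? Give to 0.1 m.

∂h/∂x = (418.7 − 418.9) / (610167 − 609997) = -0.001176
∂h/∂y = (417.2 − 418.9) / (4529443 − 4529333) = -0.01545
h(610087, 4529488) = 418.9 + (-0.001176)·(90) + (-0.01545)·(155) = 418.9 -0.106 -2.395 = 416.399 m.

416.4 m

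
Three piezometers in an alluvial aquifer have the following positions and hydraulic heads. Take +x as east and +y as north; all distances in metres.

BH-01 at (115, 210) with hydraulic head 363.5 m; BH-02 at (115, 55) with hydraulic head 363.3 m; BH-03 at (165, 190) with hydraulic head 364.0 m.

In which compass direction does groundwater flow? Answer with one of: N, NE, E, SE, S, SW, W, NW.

W

Taking BH-01 as reference: BH-02−BH-01 = (0, -155, -0.2); BH-03−BH-01 = (50, -20, +0.5).
Determinant of the coordinate differences = 0·(-20) − 50·(-155) = 7750.
∂h/∂x = [(-0.2)·(-20) − (+0.5)·(-155)] / 7750 = +0.01052
∂h/∂y = [0·(+0.5) − 50·(-0.2)] / 7750 = +0.001290
Flow = −∇h = (-0.01052 east, -0.001290 north), which points west.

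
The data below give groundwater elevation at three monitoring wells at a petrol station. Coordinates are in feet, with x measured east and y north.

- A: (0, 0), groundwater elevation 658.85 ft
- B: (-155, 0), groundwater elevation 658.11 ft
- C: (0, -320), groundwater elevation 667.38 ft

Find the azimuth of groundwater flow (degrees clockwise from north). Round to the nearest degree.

350°

∂h/∂x = (658.11 − 658.85) / (-155 − 0) = +0.004774
∂h/∂y = (667.38 − 658.85) / (-320 − 0) = -0.02666
Flow direction (−∇h) has components (-0.004774 E, +0.02666 N).
Azimuth = atan2(E, N) = atan2(-0.004774, +0.02666) = 349.8° ≈ 350°.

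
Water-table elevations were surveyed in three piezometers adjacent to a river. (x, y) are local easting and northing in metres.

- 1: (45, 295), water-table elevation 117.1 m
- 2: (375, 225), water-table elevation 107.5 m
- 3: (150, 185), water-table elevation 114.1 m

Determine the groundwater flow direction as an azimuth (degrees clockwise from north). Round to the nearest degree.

Differences from 1: to 2 (Δx, Δy, Δh) = (330, -70, -9.6); to 3 = (105, -110, -3.0).
Determinant of the coordinate differences = 330·(-110) − 105·(-70) = -28950.
∂h/∂x = [(-9.6)·(-110) − (-3.0)·(-70)] / -28950 = -0.02922
∂h/∂y = [330·(-3.0) − 105·(-9.6)] / -28950 = -0.0006218
Flow direction (−∇h) has components (+0.02922 E, +0.0006218 N).
Azimuth = atan2(E, N) = atan2(+0.02922, +0.0006218) = 88.8° ≈ 089°.

089°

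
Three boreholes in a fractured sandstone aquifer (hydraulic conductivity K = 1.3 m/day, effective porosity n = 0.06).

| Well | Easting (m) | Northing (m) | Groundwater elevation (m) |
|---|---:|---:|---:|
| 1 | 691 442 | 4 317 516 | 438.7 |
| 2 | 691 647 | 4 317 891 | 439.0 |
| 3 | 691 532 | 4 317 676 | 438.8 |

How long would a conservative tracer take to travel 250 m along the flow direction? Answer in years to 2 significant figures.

Differences from 1: to 2 (Δx, Δy, Δh) = (205, 375, +0.3); to 3 = (90, 160, +0.1).
Determinant of the coordinate differences = 205·160 − 90·375 = -950.
∂h/∂x = [(+0.3)·160 − (+0.1)·375] / -950 = -0.01105
∂h/∂y = [205·(+0.1) − 90·(+0.3)] / -950 = +0.006842
|∇h| = √(-0.01105² + 0.006842²) = 0.013
Seepage velocity v = K·i/n = 1.3 × 0.013 / 0.06 = 0.2817 m/day.
t = 250 / 0.2817 = 887.5 days = 2.43 years.

2.4 years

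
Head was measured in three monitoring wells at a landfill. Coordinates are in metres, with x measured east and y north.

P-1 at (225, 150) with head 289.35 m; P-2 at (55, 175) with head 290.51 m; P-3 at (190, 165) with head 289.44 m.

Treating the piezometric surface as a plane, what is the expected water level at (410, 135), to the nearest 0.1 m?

287.9 m

Three-point gradient (reference P-1): Δ to P-2 = (-170, 25, +1.16), Δ to P-3 = (-35, 15, +0.09).
∂h/∂x = -0.009045, ∂h/∂y = -0.01510 (det = -1675).
h(410, 135) = 289.35 + (-0.009045)·(185) + (-0.01510)·(-15) = 289.35 -1.673 +0.227 = 287.903 m.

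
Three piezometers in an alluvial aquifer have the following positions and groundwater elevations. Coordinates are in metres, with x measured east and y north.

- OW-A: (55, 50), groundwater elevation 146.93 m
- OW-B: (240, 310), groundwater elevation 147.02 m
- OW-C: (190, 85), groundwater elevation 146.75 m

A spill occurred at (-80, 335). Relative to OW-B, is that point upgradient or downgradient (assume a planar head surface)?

Differences from OW-A: to OW-B (Δx, Δy, Δh) = (185, 260, +0.09); to OW-C = (135, 35, -0.18).
Solve a·Δx + b·Δy = Δh: det = 185·35 − 135·260 = -28625.
∂h/∂x = [(+0.09)·35 − (-0.18)·260] / -28625 = -0.001745
∂h/∂y = [185·(-0.18) − 135·(+0.09)] / -28625 = +0.001588
Head at (-80, 335) = 146.93 + (-0.001745)·(-135) + (+0.001588)·(285) = 147.62 m.
That is higher than the 147.02 m at OW-B, so the point is upgradient.

upgradient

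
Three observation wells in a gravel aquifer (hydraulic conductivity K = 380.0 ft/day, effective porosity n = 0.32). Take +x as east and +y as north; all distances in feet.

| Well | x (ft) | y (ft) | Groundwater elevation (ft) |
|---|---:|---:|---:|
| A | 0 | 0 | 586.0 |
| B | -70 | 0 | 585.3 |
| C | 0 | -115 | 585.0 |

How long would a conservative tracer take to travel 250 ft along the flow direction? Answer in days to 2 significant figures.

16 days

∂h/∂x = (585.3 − 586.0) / (-70 − 0) = +0.01000
∂h/∂y = (585.0 − 586.0) / (-115 − 0) = +0.008696
|∇h| = √(0.01000² + 0.008696²) = 0.01325
Seepage velocity v = K·i/n = 380.0 × 0.01325 / 0.32 = 15.73 ft/day.
t = 250 / 15.73 = 15.89 days.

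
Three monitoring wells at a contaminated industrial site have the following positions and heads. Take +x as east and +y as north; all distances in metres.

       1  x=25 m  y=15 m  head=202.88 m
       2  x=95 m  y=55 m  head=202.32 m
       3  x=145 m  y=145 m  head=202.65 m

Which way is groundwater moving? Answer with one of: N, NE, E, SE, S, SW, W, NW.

SE

Three-point gradient (reference 1): Δ to 2 = (70, 40, -0.56), Δ to 3 = (120, 130, -0.23).
∂h/∂x = -0.01479, ∂h/∂y = +0.01188 (det = 4300).
Flow = −∇h = (+0.01479 east, -0.01188 north), which points southeast.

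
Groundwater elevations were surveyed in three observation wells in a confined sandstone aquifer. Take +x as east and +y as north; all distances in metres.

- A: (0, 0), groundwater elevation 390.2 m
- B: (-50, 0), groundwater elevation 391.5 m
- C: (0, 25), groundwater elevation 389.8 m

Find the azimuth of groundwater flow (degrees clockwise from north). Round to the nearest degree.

∂h/∂x = (391.5 − 390.2) / (-50 − 0) = -0.02600
∂h/∂y = (389.8 − 390.2) / (25 − 0) = -0.01600
Flow direction (−∇h) has components (+0.02600 E, +0.01600 N).
Azimuth = atan2(E, N) = atan2(+0.02600, +0.01600) = 58.4° ≈ 058°.

058°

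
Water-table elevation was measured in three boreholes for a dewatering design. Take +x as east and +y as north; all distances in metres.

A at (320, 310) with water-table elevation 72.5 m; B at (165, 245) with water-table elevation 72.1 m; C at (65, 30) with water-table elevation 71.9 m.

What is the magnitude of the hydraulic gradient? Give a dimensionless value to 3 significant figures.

Three-point gradient (reference A): Δ to B = (-155, -65, -0.4), Δ to C = (-255, -280, -0.6).
∂h/∂x = +0.002721, ∂h/∂y = -0.0003355 (det = 26825).
|∇h| = √(0.002721² + -0.0003355²) = 0.002742

0.00274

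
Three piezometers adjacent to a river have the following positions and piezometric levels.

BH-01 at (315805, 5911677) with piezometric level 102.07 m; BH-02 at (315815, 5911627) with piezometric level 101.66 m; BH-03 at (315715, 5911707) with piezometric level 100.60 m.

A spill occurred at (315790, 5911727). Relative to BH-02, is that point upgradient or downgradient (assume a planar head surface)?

upgradient

Differences from BH-01: to BH-02 (Δx, Δy, Δh) = (10, -50, -0.41); to BH-03 = (-90, 30, -1.47).
Determinant of the coordinate differences = 10·30 − (-90)·(-50) = -4200.
∂h/∂x = [(-0.41)·30 − (-1.47)·(-50)] / -4200 = +0.02043
∂h/∂y = [10·(-1.47) − (-90)·(-0.41)] / -4200 = +0.01229
Head at (315790, 5911727) = 102.07 + (+0.02043)·(-15) + (+0.01229)·(50) = 102.38 m.
That is higher than the 101.66 m at BH-02, so the point is upgradient.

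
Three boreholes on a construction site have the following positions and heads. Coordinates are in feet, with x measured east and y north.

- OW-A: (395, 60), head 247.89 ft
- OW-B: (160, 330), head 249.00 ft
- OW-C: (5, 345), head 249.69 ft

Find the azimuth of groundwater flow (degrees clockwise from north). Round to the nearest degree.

093°

Three-point gradient (reference OW-A): Δ to OW-B = (-235, 270, +1.11), Δ to OW-C = (-390, 285, +1.80).
∂h/∂x = -0.004427, ∂h/∂y = +0.0002583 (det = 38325).
Flow direction (−∇h) has components (+0.004427 E, -0.0002583 N).
Azimuth = atan2(E, N) = atan2(+0.004427, -0.0002583) = 93.3° ≈ 093°.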